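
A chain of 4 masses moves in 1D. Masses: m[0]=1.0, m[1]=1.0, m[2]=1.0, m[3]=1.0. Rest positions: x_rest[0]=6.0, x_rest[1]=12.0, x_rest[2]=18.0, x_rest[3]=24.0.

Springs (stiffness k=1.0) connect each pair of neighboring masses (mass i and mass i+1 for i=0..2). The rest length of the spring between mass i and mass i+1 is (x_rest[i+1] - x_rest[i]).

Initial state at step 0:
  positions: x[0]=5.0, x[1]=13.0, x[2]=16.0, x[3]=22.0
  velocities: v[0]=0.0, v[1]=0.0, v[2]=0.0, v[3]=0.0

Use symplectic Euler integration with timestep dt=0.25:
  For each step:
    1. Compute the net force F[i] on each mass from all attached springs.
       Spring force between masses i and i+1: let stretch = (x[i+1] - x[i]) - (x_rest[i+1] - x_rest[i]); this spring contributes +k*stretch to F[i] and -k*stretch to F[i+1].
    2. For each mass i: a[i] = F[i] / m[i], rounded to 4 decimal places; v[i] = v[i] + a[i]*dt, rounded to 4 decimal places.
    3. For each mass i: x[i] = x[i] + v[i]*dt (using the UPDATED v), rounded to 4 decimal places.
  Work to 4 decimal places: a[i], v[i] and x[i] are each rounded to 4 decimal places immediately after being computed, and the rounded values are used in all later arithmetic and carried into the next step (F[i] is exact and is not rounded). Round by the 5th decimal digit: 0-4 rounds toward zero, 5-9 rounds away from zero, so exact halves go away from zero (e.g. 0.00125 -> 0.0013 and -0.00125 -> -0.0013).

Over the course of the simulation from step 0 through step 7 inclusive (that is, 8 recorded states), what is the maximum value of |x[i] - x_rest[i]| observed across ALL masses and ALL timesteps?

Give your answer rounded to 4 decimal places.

Answer: 2.4622

Derivation:
Step 0: x=[5.0000 13.0000 16.0000 22.0000] v=[0.0000 0.0000 0.0000 0.0000]
Step 1: x=[5.1250 12.6875 16.1875 22.0000] v=[0.5000 -1.2500 0.7500 0.0000]
Step 2: x=[5.3477 12.1211 16.5195 22.0117] v=[0.8906 -2.2656 1.3281 0.0469]
Step 3: x=[5.6187 11.4063 16.9199 22.0552] v=[1.0840 -2.8594 1.6016 0.1739]
Step 4: x=[5.8764 10.6743 17.2967 22.1527] v=[1.0309 -2.9279 1.5070 0.3901]
Step 5: x=[6.0590 10.0564 17.5631 22.3217] v=[0.7304 -2.4718 1.0654 0.6761]
Step 6: x=[6.1165 9.6578 17.6577 22.5683] v=[0.2298 -1.5945 0.3784 0.9865]
Step 7: x=[6.0203 9.5378 17.5592 22.8830] v=[-0.3849 -0.4799 -0.3939 1.2589]
Max displacement = 2.4622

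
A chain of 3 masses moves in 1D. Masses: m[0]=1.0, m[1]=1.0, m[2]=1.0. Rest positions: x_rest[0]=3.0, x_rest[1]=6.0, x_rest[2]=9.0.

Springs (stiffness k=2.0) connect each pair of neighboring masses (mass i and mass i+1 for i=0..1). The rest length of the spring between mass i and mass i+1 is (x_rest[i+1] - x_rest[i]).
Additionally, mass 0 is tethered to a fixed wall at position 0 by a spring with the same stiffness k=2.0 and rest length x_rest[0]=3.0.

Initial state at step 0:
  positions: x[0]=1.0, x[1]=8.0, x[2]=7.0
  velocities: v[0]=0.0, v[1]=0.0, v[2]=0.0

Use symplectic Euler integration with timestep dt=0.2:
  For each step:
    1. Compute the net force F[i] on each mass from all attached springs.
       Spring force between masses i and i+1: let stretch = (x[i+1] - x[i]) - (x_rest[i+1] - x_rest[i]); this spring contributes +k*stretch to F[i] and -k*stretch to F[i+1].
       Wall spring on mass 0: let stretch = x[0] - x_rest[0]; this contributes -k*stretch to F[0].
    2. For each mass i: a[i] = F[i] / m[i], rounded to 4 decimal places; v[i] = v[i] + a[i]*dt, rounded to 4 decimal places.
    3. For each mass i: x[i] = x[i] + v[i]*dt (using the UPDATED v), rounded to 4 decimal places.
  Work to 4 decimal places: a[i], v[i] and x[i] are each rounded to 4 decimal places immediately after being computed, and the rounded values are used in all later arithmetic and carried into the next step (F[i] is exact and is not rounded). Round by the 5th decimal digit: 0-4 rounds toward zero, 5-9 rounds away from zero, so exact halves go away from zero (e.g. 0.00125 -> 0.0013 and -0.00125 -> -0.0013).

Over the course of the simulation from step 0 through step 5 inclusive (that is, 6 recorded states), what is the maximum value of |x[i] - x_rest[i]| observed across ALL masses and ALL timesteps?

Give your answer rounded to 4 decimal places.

Step 0: x=[1.0000 8.0000 7.0000] v=[0.0000 0.0000 0.0000]
Step 1: x=[1.4800 7.3600 7.3200] v=[2.4000 -3.2000 1.6000]
Step 2: x=[2.3120 6.2464 7.8832] v=[4.1600 -5.5680 2.8160]
Step 3: x=[3.2738 4.9490 8.5555] v=[4.8090 -6.4870 3.3613]
Step 4: x=[4.1077 3.8061 9.1792] v=[4.1696 -5.7145 3.1187]
Step 5: x=[4.5889 3.1172 9.6131] v=[2.4059 -3.4446 2.1695]
Max displacement = 2.8828

Answer: 2.8828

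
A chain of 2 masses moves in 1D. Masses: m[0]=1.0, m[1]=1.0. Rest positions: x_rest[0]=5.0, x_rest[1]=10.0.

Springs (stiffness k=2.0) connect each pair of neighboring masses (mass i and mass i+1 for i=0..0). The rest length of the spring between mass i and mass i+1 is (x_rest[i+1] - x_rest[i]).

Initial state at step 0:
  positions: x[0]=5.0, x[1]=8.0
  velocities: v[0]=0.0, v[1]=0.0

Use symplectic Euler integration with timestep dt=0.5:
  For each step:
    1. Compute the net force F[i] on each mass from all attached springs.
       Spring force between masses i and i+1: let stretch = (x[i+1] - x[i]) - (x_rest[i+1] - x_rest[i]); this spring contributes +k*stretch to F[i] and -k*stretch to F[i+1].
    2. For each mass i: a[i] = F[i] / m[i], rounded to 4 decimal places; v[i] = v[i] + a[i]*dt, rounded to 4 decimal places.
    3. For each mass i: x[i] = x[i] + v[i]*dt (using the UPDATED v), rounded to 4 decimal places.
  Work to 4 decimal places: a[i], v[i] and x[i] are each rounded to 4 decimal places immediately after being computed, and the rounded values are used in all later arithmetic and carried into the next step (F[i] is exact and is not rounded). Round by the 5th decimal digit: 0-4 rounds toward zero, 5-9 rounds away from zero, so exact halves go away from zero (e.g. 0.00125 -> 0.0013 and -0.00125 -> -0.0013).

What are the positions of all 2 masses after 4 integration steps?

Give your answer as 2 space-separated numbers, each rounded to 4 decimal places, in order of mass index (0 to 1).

Answer: 4.0000 9.0000

Derivation:
Step 0: x=[5.0000 8.0000] v=[0.0000 0.0000]
Step 1: x=[4.0000 9.0000] v=[-2.0000 2.0000]
Step 2: x=[3.0000 10.0000] v=[-2.0000 2.0000]
Step 3: x=[3.0000 10.0000] v=[0.0000 0.0000]
Step 4: x=[4.0000 9.0000] v=[2.0000 -2.0000]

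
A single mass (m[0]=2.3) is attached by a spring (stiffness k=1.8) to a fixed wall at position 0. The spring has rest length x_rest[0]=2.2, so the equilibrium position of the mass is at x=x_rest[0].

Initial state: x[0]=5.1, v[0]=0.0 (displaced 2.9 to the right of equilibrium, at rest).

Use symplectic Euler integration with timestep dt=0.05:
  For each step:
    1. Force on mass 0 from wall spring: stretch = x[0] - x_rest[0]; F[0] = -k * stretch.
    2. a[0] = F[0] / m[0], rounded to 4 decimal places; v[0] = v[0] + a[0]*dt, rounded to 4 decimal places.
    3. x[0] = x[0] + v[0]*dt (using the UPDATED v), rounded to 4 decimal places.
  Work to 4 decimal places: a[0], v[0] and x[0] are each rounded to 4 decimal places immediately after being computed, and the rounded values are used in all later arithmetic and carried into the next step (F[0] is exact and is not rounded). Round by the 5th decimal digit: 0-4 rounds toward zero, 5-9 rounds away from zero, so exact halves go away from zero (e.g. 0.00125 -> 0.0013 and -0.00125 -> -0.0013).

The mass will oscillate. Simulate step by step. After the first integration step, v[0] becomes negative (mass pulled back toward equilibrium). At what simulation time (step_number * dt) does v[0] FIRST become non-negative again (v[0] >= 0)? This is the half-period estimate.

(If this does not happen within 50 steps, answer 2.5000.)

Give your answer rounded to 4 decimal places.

Step 0: x=[5.1000] v=[0.0000]
Step 1: x=[5.0943] v=[-0.1135]
Step 2: x=[5.0830] v=[-0.2268]
Step 3: x=[5.0660] v=[-0.3396]
Step 4: x=[5.0434] v=[-0.4518]
Step 5: x=[5.0152] v=[-0.5631]
Step 6: x=[4.9815] v=[-0.6733]
Step 7: x=[4.9424] v=[-0.7821]
Step 8: x=[4.8979] v=[-0.8894]
Step 9: x=[4.8482] v=[-0.9950]
Step 10: x=[4.7933] v=[-1.0986]
Step 11: x=[4.7333] v=[-1.2001]
Step 12: x=[4.6683] v=[-1.2992]
Step 13: x=[4.5985] v=[-1.3958]
Step 14: x=[4.5240] v=[-1.4897]
Step 15: x=[4.4450] v=[-1.5806]
Step 16: x=[4.3616] v=[-1.6685]
Step 17: x=[4.2739] v=[-1.7531]
Step 18: x=[4.1822] v=[-1.8343]
Step 19: x=[4.0866] v=[-1.9119]
Step 20: x=[3.9873] v=[-1.9857]
Step 21: x=[3.8845] v=[-2.0556]
Step 22: x=[3.7784] v=[-2.1215]
Step 23: x=[3.6692] v=[-2.1833]
Step 24: x=[3.5572] v=[-2.2408]
Step 25: x=[3.4425] v=[-2.2939]
Step 26: x=[3.3254] v=[-2.3425]
Step 27: x=[3.2061] v=[-2.3865]
Step 28: x=[3.0848] v=[-2.4259]
Step 29: x=[2.9618] v=[-2.4605]
Step 30: x=[2.8373] v=[-2.4903]
Step 31: x=[2.7115] v=[-2.5152]
Step 32: x=[2.5847] v=[-2.5352]
Step 33: x=[2.4572] v=[-2.5503]
Step 34: x=[2.3292] v=[-2.5604]
Step 35: x=[2.2009] v=[-2.5655]
Step 36: x=[2.0726] v=[-2.5655]
Step 37: x=[1.9446] v=[-2.5605]
Step 38: x=[1.8171] v=[-2.5505]
Step 39: x=[1.6903] v=[-2.5355]
Step 40: x=[1.5645] v=[-2.5156]
Step 41: x=[1.4400] v=[-2.4907]
Step 42: x=[1.3170] v=[-2.4610]
Step 43: x=[1.1957] v=[-2.4265]
Step 44: x=[1.0763] v=[-2.3872]
Step 45: x=[0.9591] v=[-2.3432]
Step 46: x=[0.8444] v=[-2.2946]
Step 47: x=[0.7323] v=[-2.2416]
Step 48: x=[0.6231] v=[-2.1842]
Step 49: x=[0.5170] v=[-2.1225]
Step 50: x=[0.4142] v=[-2.0566]
v[0] did not become non-negative within 50 steps; using fallback time=2.5000

Answer: 2.5000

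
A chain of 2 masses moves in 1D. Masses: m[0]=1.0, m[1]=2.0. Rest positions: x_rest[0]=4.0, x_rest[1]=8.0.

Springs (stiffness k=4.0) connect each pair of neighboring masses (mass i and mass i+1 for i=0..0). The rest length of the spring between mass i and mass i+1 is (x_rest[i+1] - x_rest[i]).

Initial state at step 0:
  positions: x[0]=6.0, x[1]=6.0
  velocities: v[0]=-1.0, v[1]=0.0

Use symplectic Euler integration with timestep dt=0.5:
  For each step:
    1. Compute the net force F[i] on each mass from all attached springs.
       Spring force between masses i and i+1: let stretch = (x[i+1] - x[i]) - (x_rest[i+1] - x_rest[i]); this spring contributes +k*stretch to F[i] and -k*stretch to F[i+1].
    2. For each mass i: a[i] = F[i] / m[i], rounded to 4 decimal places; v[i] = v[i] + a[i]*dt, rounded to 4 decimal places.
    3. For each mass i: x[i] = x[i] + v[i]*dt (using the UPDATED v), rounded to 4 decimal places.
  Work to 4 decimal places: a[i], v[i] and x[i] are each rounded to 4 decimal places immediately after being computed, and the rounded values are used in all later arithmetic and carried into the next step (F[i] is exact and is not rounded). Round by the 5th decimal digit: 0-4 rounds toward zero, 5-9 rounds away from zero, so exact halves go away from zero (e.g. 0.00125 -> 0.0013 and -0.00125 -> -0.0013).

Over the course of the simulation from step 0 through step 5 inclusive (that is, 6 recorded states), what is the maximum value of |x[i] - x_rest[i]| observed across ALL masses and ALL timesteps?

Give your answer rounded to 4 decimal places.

Step 0: x=[6.0000 6.0000] v=[-1.0000 0.0000]
Step 1: x=[1.5000 8.0000] v=[-9.0000 4.0000]
Step 2: x=[-0.5000 8.7500] v=[-4.0000 1.5000]
Step 3: x=[2.7500 6.8750] v=[6.5000 -3.7500]
Step 4: x=[6.1250 4.9375] v=[6.7500 -3.8750]
Step 5: x=[4.3125 5.5938] v=[-3.6250 1.3125]
Max displacement = 4.5000

Answer: 4.5000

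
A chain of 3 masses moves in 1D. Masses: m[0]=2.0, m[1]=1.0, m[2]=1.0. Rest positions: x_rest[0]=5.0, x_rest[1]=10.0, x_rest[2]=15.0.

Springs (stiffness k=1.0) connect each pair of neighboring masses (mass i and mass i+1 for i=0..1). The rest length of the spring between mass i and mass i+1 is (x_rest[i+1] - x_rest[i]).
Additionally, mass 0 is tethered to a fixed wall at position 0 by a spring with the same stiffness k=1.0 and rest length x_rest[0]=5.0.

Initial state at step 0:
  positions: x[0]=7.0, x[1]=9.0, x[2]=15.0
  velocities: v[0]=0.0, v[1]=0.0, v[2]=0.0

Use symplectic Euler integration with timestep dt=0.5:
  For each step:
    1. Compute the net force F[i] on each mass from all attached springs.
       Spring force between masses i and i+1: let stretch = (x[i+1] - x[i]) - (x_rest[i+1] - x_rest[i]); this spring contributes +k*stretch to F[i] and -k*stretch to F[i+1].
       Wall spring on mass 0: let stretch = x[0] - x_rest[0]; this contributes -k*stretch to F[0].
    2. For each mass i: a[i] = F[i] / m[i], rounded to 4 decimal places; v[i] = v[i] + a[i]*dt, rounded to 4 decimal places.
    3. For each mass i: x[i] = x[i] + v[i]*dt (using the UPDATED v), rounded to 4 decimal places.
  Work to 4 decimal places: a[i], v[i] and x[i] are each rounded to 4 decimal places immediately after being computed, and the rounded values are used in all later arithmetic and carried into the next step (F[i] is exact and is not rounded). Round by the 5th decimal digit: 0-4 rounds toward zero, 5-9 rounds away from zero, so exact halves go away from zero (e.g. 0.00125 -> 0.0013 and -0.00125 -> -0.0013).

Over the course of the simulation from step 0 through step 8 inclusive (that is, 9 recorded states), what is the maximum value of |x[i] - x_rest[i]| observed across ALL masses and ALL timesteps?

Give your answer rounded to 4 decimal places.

Answer: 2.1678

Derivation:
Step 0: x=[7.0000 9.0000 15.0000] v=[0.0000 0.0000 0.0000]
Step 1: x=[6.3750 10.0000 14.7500] v=[-1.2500 2.0000 -0.5000]
Step 2: x=[5.4063 11.2813 14.5625] v=[-1.9375 2.5625 -0.3750]
Step 3: x=[4.4962 11.9141 14.8047] v=[-1.8203 1.2656 0.4844]
Step 4: x=[3.9513 11.4151 15.5743] v=[-1.0899 -0.9981 1.5391]
Step 5: x=[3.8454 10.0899 16.5541] v=[-0.2118 -2.6504 1.9595]
Step 6: x=[4.0394 8.8196 17.1678] v=[0.3880 -2.5406 1.2274]
Step 7: x=[4.3260 8.4413 16.9445] v=[0.5732 -0.7566 -0.4467]
Step 8: x=[4.5863 9.1600 15.8454] v=[0.5205 1.4374 -2.1983]
Max displacement = 2.1678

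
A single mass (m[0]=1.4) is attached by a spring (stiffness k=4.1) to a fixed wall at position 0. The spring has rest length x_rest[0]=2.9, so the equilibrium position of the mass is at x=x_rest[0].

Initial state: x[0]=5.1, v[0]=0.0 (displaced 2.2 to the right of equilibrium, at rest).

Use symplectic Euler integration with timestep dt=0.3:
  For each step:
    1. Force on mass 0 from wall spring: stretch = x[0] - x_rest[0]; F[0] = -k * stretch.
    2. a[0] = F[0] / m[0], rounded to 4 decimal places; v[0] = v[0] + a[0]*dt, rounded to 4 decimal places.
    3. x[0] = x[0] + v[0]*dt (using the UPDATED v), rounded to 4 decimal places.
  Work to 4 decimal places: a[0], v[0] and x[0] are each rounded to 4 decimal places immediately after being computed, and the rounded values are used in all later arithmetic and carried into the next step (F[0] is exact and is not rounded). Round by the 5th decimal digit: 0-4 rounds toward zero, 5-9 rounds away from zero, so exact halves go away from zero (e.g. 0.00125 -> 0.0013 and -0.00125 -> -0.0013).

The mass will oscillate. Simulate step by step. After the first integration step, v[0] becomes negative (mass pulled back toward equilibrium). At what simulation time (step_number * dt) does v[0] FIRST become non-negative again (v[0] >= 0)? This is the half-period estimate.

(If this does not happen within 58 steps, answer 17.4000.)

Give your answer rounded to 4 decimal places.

Answer: 2.1000

Derivation:
Step 0: x=[5.1000] v=[0.0000]
Step 1: x=[4.5201] v=[-1.9329]
Step 2: x=[3.5132] v=[-3.3563]
Step 3: x=[2.3447] v=[-3.8950]
Step 4: x=[1.3226] v=[-3.4071]
Step 5: x=[0.7162] v=[-2.0213]
Step 6: x=[0.6854] v=[-0.1027]
Step 7: x=[1.2383] v=[1.8430]
First v>=0 after going negative at step 7, time=2.1000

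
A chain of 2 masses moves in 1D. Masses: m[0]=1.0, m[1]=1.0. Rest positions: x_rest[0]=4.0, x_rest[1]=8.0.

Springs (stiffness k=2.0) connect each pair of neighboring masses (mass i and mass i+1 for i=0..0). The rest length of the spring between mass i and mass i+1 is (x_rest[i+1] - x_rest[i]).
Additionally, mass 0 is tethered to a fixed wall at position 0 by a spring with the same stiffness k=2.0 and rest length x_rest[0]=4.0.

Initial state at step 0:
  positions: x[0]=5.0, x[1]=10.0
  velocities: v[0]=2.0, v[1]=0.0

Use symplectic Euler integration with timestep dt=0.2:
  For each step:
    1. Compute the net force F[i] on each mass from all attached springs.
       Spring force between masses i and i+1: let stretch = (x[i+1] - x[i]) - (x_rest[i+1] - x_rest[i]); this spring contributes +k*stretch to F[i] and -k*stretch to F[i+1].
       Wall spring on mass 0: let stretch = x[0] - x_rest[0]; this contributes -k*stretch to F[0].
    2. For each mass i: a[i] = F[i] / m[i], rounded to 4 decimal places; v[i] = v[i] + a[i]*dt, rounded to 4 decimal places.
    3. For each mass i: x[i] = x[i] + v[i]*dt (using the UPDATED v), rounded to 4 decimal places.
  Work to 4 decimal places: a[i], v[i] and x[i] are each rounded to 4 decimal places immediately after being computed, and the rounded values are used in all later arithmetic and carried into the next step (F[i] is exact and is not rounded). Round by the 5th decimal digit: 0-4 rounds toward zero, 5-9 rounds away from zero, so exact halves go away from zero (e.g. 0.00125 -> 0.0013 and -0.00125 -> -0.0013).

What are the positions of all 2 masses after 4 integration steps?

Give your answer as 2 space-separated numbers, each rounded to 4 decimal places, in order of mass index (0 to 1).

Answer: 5.9485 9.5646

Derivation:
Step 0: x=[5.0000 10.0000] v=[2.0000 0.0000]
Step 1: x=[5.4000 9.9200] v=[2.0000 -0.4000]
Step 2: x=[5.7296 9.7984] v=[1.6480 -0.6080]
Step 3: x=[5.9263 9.6713] v=[0.9837 -0.6355]
Step 4: x=[5.9485 9.5646] v=[0.1112 -0.5335]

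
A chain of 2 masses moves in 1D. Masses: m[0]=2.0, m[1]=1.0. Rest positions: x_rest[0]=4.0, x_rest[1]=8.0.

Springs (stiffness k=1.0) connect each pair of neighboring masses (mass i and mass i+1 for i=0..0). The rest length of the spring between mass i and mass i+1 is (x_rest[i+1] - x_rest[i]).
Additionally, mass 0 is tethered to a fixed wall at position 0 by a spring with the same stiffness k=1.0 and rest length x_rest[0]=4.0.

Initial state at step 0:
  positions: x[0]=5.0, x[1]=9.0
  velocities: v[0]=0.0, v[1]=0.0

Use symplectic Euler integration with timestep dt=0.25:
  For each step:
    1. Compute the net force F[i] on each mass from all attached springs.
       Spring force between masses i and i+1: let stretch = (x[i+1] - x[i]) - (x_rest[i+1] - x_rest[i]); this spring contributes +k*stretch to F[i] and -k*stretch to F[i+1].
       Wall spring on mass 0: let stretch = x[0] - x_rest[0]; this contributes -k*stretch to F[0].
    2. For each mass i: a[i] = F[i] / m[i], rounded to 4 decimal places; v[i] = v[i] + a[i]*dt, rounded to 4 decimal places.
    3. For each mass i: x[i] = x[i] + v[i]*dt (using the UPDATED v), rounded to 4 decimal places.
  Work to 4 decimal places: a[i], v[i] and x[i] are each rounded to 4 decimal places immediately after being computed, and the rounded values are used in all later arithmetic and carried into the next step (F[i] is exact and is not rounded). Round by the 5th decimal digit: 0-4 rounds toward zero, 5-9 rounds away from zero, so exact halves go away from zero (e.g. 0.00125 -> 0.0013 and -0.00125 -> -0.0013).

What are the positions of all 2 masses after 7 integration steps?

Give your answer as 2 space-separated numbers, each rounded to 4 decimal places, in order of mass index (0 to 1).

Step 0: x=[5.0000 9.0000] v=[0.0000 0.0000]
Step 1: x=[4.9688 9.0000] v=[-0.1250 0.0000]
Step 2: x=[4.9083 8.9981] v=[-0.2422 -0.0078]
Step 3: x=[4.8222 8.9905] v=[-0.3445 -0.0303]
Step 4: x=[4.7156 8.9724] v=[-0.4263 -0.0724]
Step 5: x=[4.5947 8.9383] v=[-0.4837 -0.1366]
Step 6: x=[4.4659 8.8827] v=[-0.5151 -0.2225]
Step 7: x=[4.3356 8.8010] v=[-0.5213 -0.3267]

Answer: 4.3356 8.8010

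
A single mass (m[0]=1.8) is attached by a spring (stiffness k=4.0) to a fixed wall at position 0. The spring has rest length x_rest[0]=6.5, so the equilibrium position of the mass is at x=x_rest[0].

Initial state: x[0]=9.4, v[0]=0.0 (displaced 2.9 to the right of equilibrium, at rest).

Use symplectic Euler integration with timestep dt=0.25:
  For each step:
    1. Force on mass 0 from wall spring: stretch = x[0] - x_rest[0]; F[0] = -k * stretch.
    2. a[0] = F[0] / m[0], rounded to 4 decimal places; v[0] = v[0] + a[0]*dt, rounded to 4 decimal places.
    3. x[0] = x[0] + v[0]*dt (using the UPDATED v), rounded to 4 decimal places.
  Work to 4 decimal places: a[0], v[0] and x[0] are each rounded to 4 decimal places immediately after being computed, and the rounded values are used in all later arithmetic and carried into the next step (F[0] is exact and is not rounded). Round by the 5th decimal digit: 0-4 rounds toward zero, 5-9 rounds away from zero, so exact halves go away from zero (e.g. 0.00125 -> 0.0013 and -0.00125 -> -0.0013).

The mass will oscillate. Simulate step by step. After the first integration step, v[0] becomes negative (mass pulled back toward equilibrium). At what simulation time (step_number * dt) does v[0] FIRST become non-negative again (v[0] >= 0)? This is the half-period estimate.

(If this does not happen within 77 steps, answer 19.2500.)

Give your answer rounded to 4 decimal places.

Step 0: x=[9.4000] v=[0.0000]
Step 1: x=[8.9972] v=[-1.6111]
Step 2: x=[8.2476] v=[-2.9984]
Step 3: x=[7.2553] v=[-3.9693]
Step 4: x=[6.1581] v=[-4.3889]
Step 5: x=[5.1084] v=[-4.1990]
Step 6: x=[4.2519] v=[-3.4259]
Step 7: x=[3.7077] v=[-2.1770]
Step 8: x=[3.5513] v=[-0.6257]
Step 9: x=[3.8044] v=[1.0125]
First v>=0 after going negative at step 9, time=2.2500

Answer: 2.2500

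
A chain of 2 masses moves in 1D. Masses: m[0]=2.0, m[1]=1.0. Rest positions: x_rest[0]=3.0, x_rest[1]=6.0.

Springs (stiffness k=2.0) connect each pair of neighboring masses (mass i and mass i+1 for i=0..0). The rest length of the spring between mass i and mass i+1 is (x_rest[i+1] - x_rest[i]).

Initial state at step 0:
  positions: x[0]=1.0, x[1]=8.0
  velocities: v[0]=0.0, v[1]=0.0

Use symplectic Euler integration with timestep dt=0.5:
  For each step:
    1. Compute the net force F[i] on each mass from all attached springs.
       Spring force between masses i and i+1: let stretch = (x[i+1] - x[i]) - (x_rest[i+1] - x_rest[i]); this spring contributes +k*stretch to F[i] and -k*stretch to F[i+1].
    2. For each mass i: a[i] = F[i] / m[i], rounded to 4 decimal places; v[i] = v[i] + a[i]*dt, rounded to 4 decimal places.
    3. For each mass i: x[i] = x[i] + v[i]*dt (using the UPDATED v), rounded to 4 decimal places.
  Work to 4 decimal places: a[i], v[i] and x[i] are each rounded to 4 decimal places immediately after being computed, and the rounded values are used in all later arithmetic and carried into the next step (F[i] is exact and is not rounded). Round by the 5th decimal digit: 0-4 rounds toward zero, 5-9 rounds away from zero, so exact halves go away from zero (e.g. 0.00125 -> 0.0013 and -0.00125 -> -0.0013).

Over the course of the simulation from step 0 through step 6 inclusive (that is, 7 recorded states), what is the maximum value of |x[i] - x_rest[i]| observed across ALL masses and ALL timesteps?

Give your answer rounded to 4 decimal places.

Answer: 3.6250

Derivation:
Step 0: x=[1.0000 8.0000] v=[0.0000 0.0000]
Step 1: x=[2.0000 6.0000] v=[2.0000 -4.0000]
Step 2: x=[3.2500 3.5000] v=[2.5000 -5.0000]
Step 3: x=[3.8125 2.3750] v=[1.1250 -2.2500]
Step 4: x=[3.2656 3.4688] v=[-1.0938 2.1875]
Step 5: x=[2.0195 5.9610] v=[-2.4922 4.9843]
Step 6: x=[1.0088 7.9824] v=[-2.0215 4.0428]
Max displacement = 3.6250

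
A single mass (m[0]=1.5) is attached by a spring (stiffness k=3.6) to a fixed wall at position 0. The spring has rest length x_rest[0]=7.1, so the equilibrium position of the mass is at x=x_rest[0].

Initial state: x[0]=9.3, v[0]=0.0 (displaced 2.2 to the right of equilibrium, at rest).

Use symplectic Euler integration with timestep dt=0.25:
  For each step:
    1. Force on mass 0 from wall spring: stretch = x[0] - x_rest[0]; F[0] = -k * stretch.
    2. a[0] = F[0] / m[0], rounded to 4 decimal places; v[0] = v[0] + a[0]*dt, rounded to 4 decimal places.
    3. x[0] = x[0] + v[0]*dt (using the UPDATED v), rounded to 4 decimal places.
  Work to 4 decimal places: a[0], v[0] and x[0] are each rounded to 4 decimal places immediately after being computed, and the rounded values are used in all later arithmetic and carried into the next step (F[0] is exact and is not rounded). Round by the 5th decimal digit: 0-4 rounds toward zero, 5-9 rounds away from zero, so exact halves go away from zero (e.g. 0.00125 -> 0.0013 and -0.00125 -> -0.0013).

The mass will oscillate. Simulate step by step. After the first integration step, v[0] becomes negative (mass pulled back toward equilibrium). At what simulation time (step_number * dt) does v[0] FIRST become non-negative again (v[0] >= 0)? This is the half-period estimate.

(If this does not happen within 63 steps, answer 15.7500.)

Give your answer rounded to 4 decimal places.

Answer: 2.2500

Derivation:
Step 0: x=[9.3000] v=[0.0000]
Step 1: x=[8.9700] v=[-1.3200]
Step 2: x=[8.3595] v=[-2.4420]
Step 3: x=[7.5601] v=[-3.1977]
Step 4: x=[6.6917] v=[-3.4738]
Step 5: x=[5.8845] v=[-3.2288]
Step 6: x=[5.2596] v=[-2.4995]
Step 7: x=[4.9108] v=[-1.3953]
Step 8: x=[4.8904] v=[-0.0818]
Step 9: x=[5.2014] v=[1.2440]
First v>=0 after going negative at step 9, time=2.2500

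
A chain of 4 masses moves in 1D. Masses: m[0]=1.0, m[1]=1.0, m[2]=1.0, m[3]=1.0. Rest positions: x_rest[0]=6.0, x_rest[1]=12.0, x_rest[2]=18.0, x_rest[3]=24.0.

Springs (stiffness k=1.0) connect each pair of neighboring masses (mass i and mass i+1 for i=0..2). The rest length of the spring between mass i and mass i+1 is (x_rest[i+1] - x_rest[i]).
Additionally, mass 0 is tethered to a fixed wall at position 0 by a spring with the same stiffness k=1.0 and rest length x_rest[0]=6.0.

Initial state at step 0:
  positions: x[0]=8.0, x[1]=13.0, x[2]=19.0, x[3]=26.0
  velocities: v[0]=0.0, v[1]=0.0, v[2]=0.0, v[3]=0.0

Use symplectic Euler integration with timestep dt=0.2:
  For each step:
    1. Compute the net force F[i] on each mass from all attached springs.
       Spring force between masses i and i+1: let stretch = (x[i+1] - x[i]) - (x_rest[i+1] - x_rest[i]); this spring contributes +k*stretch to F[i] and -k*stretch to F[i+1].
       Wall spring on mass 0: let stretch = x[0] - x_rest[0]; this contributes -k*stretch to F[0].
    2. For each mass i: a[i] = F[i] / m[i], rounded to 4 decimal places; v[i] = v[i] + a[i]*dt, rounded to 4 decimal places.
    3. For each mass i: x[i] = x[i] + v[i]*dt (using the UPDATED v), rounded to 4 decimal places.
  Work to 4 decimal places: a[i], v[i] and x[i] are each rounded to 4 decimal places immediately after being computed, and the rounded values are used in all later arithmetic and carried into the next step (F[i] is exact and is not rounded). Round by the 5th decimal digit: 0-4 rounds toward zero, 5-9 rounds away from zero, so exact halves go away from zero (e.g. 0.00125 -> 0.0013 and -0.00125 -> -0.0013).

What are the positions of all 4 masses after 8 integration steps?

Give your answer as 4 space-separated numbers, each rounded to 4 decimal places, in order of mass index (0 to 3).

Answer: 5.5578 13.4311 19.8322 25.1212

Derivation:
Step 0: x=[8.0000 13.0000 19.0000 26.0000] v=[0.0000 0.0000 0.0000 0.0000]
Step 1: x=[7.8800 13.0400 19.0400 25.9600] v=[-0.6000 0.2000 0.2000 -0.2000]
Step 2: x=[7.6512 13.1136 19.1168 25.8832] v=[-1.1440 0.3680 0.3840 -0.3840]
Step 3: x=[7.3348 13.2088 19.2241 25.7757] v=[-1.5818 0.4762 0.5366 -0.5373]
Step 4: x=[6.9600 13.3097 19.3529 25.6462] v=[-1.8740 0.5045 0.6439 -0.6476]
Step 5: x=[6.5608 13.3983 19.4917 25.5049] v=[-1.9961 0.4432 0.6939 -0.7063]
Step 6: x=[6.1726 13.4572 19.6273 25.3631] v=[-1.9408 0.2944 0.6779 -0.7089]
Step 7: x=[5.8289 13.4715 19.7455 25.2319] v=[-1.7184 0.0715 0.5910 -0.6561]
Step 8: x=[5.5578 13.4311 19.8322 25.1212] v=[-1.3557 -0.2022 0.4335 -0.5534]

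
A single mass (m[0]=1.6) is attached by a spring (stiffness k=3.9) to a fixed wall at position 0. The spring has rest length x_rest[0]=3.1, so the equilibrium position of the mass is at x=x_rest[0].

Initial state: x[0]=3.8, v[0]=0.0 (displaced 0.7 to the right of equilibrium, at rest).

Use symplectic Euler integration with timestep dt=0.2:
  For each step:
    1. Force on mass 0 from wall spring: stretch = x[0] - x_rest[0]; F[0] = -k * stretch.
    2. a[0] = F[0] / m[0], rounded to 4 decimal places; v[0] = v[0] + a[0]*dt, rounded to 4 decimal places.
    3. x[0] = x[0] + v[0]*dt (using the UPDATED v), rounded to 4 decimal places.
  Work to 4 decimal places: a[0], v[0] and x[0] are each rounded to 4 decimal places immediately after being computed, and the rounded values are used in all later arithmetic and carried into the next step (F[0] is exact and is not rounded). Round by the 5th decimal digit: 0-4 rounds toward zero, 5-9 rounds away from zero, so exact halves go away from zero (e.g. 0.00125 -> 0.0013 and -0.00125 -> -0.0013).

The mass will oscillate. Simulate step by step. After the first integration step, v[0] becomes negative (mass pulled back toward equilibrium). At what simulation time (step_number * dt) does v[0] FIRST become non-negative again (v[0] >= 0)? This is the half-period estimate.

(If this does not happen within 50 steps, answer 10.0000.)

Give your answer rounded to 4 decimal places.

Step 0: x=[3.8000] v=[0.0000]
Step 1: x=[3.7317] v=[-0.3413]
Step 2: x=[3.6018] v=[-0.6493]
Step 3: x=[3.4230] v=[-0.8939]
Step 4: x=[3.2127] v=[-1.0514]
Step 5: x=[2.9914] v=[-1.1063]
Step 6: x=[2.7807] v=[-1.0534]
Step 7: x=[2.6012] v=[-0.8977]
Step 8: x=[2.4703] v=[-0.6545]
Step 9: x=[2.4008] v=[-0.3475]
Step 10: x=[2.3995] v=[-0.0066]
Step 11: x=[2.4665] v=[0.3349]
First v>=0 after going negative at step 11, time=2.2000

Answer: 2.2000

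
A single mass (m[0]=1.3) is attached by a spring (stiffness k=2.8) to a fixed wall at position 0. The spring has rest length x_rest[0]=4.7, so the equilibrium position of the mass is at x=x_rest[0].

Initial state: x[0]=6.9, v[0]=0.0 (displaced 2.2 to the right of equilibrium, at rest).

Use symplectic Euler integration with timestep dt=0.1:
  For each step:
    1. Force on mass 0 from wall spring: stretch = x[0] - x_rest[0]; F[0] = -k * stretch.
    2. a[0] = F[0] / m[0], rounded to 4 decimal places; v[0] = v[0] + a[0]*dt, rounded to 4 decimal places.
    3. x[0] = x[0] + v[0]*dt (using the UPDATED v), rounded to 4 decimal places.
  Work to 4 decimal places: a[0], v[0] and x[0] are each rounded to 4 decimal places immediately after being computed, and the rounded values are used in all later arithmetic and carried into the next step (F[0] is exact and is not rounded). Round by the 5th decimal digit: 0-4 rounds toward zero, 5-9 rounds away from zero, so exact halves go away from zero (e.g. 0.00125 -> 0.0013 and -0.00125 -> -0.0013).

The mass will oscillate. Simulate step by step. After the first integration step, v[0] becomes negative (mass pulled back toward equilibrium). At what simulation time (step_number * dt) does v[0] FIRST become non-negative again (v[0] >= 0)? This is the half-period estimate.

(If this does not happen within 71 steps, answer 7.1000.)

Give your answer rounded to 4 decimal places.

Step 0: x=[6.9000] v=[0.0000]
Step 1: x=[6.8526] v=[-0.4739]
Step 2: x=[6.7589] v=[-0.9375]
Step 3: x=[6.6208] v=[-1.3810]
Step 4: x=[6.4413] v=[-1.7947]
Step 5: x=[6.2243] v=[-2.1698]
Step 6: x=[5.9745] v=[-2.4981]
Step 7: x=[5.6972] v=[-2.7726]
Step 8: x=[5.3985] v=[-2.9874]
Step 9: x=[5.0847] v=[-3.1379]
Step 10: x=[4.7626] v=[-3.2208]
Step 11: x=[4.4392] v=[-3.2343]
Step 12: x=[4.1214] v=[-3.1781]
Step 13: x=[3.8161] v=[-3.0535]
Step 14: x=[3.5298] v=[-2.8631]
Step 15: x=[3.2687] v=[-2.6111]
Step 16: x=[3.0384] v=[-2.3028]
Step 17: x=[2.8439] v=[-1.9449]
Step 18: x=[2.6894] v=[-1.5451]
Step 19: x=[2.5782] v=[-1.1121]
Step 20: x=[2.5127] v=[-0.6551]
Step 21: x=[2.4943] v=[-0.1840]
Step 22: x=[2.5234] v=[0.2911]
First v>=0 after going negative at step 22, time=2.2000

Answer: 2.2000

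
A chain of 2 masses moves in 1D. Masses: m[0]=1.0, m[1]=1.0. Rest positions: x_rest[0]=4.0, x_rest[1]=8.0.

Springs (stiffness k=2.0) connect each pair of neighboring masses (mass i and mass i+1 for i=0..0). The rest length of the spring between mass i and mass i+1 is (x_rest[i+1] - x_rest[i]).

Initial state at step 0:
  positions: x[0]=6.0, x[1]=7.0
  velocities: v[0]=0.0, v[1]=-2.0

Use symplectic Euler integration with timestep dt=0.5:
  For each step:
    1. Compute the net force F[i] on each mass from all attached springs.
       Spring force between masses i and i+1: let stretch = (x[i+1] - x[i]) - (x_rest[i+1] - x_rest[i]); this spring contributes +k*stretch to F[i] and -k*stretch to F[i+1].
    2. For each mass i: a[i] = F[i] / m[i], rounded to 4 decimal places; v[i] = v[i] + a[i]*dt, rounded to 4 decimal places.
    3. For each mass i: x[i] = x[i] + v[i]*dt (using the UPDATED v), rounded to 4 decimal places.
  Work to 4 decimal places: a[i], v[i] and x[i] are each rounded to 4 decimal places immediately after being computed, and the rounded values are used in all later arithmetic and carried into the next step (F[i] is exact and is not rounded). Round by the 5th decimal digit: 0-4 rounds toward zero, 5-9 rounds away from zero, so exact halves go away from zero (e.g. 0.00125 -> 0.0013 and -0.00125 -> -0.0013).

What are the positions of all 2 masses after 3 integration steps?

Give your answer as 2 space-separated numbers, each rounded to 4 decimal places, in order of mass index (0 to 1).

Answer: 1.5000 8.5000

Derivation:
Step 0: x=[6.0000 7.0000] v=[0.0000 -2.0000]
Step 1: x=[4.5000 7.5000] v=[-3.0000 1.0000]
Step 2: x=[2.5000 8.5000] v=[-4.0000 2.0000]
Step 3: x=[1.5000 8.5000] v=[-2.0000 0.0000]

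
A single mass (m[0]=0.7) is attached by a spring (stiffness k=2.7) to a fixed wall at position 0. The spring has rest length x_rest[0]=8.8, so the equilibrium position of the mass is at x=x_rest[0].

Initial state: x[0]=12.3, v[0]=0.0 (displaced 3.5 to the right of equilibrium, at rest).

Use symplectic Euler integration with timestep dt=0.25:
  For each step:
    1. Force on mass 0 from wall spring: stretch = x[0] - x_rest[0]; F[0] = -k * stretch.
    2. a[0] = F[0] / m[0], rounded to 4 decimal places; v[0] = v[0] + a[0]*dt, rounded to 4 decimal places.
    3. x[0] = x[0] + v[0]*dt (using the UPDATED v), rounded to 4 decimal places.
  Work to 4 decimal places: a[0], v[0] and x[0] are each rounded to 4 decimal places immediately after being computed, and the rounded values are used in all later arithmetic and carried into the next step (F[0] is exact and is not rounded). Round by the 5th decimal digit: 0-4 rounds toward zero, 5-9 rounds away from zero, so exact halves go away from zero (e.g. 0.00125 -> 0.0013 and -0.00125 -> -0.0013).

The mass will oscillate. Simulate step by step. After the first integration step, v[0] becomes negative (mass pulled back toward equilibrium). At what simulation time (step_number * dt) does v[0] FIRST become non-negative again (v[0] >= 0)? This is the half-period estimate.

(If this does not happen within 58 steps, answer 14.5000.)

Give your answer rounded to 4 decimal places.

Step 0: x=[12.3000] v=[0.0000]
Step 1: x=[11.4563] v=[-3.3750]
Step 2: x=[9.9722] v=[-5.9364]
Step 3: x=[8.2055] v=[-7.0667]
Step 4: x=[6.5822] v=[-6.4934]
Step 5: x=[5.4935] v=[-4.3548]
Step 6: x=[5.2019] v=[-1.1664]
Step 7: x=[5.7777] v=[2.3032]
First v>=0 after going negative at step 7, time=1.7500

Answer: 1.7500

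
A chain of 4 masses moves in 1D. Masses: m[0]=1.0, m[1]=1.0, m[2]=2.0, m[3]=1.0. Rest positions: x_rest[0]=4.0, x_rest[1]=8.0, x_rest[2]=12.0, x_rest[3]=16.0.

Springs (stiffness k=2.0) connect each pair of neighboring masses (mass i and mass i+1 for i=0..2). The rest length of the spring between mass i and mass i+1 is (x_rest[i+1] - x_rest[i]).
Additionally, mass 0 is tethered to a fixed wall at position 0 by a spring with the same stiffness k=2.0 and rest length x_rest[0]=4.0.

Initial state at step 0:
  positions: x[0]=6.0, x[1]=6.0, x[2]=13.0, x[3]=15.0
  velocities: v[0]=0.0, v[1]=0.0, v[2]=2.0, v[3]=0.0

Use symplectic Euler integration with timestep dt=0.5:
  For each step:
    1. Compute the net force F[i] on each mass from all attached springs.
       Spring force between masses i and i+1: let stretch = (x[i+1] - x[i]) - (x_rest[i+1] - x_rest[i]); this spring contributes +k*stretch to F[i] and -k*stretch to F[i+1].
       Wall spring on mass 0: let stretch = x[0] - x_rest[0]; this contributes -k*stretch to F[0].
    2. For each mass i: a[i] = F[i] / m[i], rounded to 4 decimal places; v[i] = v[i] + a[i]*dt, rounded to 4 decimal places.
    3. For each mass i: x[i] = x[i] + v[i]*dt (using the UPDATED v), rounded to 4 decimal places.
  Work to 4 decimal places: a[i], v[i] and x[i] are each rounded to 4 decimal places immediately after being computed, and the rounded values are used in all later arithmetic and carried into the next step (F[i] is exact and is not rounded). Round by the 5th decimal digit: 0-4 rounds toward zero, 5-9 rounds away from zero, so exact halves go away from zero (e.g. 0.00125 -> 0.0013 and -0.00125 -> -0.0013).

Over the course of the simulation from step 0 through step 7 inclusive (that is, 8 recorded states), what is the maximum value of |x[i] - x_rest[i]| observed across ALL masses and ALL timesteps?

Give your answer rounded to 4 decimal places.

Step 0: x=[6.0000 6.0000 13.0000 15.0000] v=[0.0000 0.0000 2.0000 0.0000]
Step 1: x=[3.0000 9.5000 12.7500 16.0000] v=[-6.0000 7.0000 -0.5000 2.0000]
Step 2: x=[1.7500 11.3750 12.5000 17.3750] v=[-2.5000 3.7500 -0.5000 2.7500]
Step 3: x=[4.4375 9.0000 13.1875 18.3125] v=[5.3750 -4.7500 1.3750 1.8750]
Step 4: x=[7.1875 6.4375 14.1094 18.6875] v=[5.5000 -5.1250 1.8438 0.7500]
Step 5: x=[5.9688 8.0860 14.2579 18.7735] v=[-2.4375 3.2969 0.2969 0.1719]
Step 6: x=[2.8243 11.7618 13.9923 18.6017] v=[-6.2891 7.3516 -0.5313 -0.3437]
Step 7: x=[2.7364 12.0841 14.3214 18.1252] v=[-0.1759 0.6446 0.6582 -0.9531]
Max displacement = 4.0841

Answer: 4.0841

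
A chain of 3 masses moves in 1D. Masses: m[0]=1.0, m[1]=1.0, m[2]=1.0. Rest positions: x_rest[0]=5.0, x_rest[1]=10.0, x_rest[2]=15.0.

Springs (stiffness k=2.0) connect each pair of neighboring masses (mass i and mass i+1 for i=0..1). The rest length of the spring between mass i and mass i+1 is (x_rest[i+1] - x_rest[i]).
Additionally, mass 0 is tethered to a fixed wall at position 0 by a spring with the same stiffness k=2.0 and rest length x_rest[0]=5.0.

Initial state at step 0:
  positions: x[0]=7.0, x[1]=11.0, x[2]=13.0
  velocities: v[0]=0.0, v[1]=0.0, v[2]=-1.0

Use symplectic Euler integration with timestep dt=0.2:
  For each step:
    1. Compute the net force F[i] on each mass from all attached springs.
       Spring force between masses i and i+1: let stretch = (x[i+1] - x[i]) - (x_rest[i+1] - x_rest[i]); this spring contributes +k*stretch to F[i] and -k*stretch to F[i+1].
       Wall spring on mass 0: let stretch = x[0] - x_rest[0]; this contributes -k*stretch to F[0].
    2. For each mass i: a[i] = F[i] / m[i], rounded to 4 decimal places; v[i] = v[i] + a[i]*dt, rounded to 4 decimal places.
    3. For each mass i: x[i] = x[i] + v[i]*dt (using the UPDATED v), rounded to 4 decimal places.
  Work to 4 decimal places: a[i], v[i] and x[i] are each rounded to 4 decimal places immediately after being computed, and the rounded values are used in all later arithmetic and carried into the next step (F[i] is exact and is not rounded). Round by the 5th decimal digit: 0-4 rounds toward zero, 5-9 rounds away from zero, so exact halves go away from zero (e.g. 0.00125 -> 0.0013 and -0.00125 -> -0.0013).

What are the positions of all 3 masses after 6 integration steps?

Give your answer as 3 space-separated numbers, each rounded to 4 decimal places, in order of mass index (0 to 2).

Answer: 3.5243 8.7091 15.3893

Derivation:
Step 0: x=[7.0000 11.0000 13.0000] v=[0.0000 0.0000 -1.0000]
Step 1: x=[6.7600 10.8400 13.0400] v=[-1.2000 -0.8000 0.2000]
Step 2: x=[6.3056 10.5296 13.3040] v=[-2.2720 -1.5520 1.3200]
Step 3: x=[5.6847 10.1032 13.7460] v=[-3.1046 -2.1318 2.2102]
Step 4: x=[4.9625 9.6148 14.2966] v=[-3.6111 -2.4421 2.7531]
Step 5: x=[4.2155 9.1287 14.8727] v=[-3.7352 -2.4303 2.8804]
Step 6: x=[3.5243 8.7091 15.3893] v=[-3.4561 -2.0980 2.5828]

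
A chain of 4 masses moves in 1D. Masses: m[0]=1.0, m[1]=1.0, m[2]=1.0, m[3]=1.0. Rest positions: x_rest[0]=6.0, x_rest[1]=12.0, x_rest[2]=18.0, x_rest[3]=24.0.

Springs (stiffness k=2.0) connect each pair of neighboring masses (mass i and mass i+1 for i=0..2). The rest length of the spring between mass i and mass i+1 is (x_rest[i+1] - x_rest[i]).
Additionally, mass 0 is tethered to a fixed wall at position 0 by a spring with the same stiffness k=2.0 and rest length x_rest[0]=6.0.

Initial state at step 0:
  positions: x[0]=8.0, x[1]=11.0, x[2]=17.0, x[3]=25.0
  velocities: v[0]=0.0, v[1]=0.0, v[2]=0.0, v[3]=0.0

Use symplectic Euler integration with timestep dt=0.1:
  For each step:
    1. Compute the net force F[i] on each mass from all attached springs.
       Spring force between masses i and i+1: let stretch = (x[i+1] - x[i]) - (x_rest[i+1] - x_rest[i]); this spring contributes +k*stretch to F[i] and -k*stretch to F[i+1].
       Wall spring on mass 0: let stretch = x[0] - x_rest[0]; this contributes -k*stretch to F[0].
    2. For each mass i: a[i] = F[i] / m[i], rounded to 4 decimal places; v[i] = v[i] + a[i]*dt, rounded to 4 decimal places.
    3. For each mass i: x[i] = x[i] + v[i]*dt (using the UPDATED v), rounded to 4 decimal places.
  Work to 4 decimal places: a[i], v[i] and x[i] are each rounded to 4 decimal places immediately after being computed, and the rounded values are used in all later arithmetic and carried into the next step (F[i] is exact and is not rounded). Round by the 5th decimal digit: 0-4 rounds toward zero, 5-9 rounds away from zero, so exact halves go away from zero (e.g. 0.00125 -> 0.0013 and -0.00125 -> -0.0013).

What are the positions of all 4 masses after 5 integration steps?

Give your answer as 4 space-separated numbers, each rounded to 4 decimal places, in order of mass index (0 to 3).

Answer: 6.6743 11.7801 17.5583 24.4544

Derivation:
Step 0: x=[8.0000 11.0000 17.0000 25.0000] v=[0.0000 0.0000 0.0000 0.0000]
Step 1: x=[7.9000 11.0600 17.0400 24.9600] v=[-1.0000 0.6000 0.4000 -0.4000]
Step 2: x=[7.7052 11.1764 17.1188 24.8816] v=[-1.9480 1.1640 0.7880 -0.7840]
Step 3: x=[7.4257 11.3422 17.2340 24.7679] v=[-2.7948 1.6582 1.1521 -1.1366]
Step 4: x=[7.0760 11.5475 17.3821 24.6236] v=[-3.4966 2.0533 1.4805 -1.4434]
Step 5: x=[6.6743 11.7801 17.5583 24.4544] v=[-4.0175 2.3259 1.7619 -1.6917]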